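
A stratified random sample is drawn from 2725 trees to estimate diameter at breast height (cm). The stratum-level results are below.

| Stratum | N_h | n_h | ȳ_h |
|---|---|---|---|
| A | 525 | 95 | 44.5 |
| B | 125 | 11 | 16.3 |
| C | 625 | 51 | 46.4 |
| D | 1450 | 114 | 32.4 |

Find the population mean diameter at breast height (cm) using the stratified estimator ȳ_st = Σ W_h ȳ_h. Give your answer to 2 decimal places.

N = Σ N_h = 2725. Stratum weights W_h = N_h/N.
ȳ_st = (525·44.5 + 125·16.3 + 625·46.4 + 1450·32.4) / 2725 = 37.2037

ȳ_st ≈ 37.20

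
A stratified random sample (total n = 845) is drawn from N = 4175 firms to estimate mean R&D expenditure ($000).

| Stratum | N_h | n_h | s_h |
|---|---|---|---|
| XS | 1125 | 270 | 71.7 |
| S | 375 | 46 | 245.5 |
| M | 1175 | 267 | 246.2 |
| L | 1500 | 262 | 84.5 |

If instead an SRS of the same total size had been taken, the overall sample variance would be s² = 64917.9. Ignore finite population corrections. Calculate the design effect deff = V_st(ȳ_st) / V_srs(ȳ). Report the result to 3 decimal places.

deff ≈ 0.435

V̂(ȳ_st) = Σ W_h² s_h²/n_h, with W_h = N_h/N and N = 4175:
  stratum XS: (1125/4175)²·71.7²/270 = 1.3825
  stratum S: (375/4175)²·245.5²/46 = 10.5705
  stratum M: (1175/4175)²·246.2²/267 = 17.9816
  stratum L: (1500/4175)²·84.5²/262 = 3.51789
V_st = 33.4524
V_srs = s²/n = 64917.9/845 = 76.8259
deff = V_st / V_srs = 33.4524/76.8259 = 0.4354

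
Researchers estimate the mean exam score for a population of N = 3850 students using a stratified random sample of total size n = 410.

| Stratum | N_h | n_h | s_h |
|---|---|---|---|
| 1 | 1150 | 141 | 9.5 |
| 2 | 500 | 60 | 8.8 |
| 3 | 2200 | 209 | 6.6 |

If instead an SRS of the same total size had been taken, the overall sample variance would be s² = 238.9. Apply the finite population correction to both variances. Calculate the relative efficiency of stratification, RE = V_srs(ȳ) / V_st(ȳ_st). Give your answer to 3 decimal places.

V̂(ȳ_st) = Σ W_h² (1 − n_h/N_h) s_h²/n_h, with W_h = N_h/N and N = 3850:
  stratum 1: (1150/3850)²·(1 − 141/1150)·9.5²/141 = 0.0501067
  stratum 2: (500/3850)²·(1 − 60/500)·8.8²/60 = 0.0191565
  stratum 3: (2200/3850)²·(1 − 209/2200)·6.6²/209 = 0.0615905
V_st = 0.130854
V_srs = (1 − 410/3850)·238.9/410 = 0.520631
Relative efficiency = V_srs / V_st = 0.520631/0.130854 = 3.9787

RE ≈ 3.979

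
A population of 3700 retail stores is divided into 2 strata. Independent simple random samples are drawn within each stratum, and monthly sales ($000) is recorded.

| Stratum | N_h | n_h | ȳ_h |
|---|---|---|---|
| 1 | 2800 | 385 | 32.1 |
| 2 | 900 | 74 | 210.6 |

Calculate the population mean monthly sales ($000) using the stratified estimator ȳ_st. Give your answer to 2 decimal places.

N = Σ N_h = 3700. Stratum weights W_h = N_h/N.
ȳ_st = (2800·32.1 + 900·210.6) / 3700 = 75.5189

ȳ_st ≈ 75.52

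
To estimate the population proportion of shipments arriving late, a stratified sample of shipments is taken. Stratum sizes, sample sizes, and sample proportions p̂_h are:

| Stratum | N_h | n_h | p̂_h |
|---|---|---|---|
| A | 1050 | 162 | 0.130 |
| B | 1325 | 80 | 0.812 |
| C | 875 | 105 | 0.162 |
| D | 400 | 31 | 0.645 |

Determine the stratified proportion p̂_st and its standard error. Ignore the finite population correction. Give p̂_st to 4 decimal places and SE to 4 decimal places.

p̂_st ≈ 0.4417, SE ≈ 0.0219

N = 3650; stratum weights W_h = N_h/N.
p̂_st = Σ W_h p̂_h = (1050·0.130 + 1325·0.812 + 875·0.162 + 400·0.645)/3650 = 0.44168
V̂(p̂_st) = Σ W_h² p̂_h(1−p̂_h)/(n_h−1):
  stratum A: (1050/3650)²·0.130·0.870/161 = 5.81339e-05
  stratum B: (1325/3650)²·0.812·0.188/79 = 0.000254644
  stratum C: (875/3650)²·0.162·0.838/104 = 7.50164e-05
  stratum D: (400/3650)²·0.645·0.355/30 = 9.16645e-05
V̂(p̂_st) = 0.000479458; SE = √V̂ = 0.0218965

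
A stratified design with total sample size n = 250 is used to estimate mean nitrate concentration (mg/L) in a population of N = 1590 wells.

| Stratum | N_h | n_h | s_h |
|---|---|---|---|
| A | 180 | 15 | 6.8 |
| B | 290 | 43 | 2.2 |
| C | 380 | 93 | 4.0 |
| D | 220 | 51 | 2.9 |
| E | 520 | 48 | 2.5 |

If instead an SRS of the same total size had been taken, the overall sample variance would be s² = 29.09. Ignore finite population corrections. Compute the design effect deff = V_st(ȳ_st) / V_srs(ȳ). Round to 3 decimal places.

V̂(ȳ_st) = Σ W_h² s_h²/n_h, with W_h = N_h/N and N = 1590:
  stratum A: (180/1590)²·6.8²/15 = 0.0395073
  stratum B: (290/1590)²·2.2²/43 = 0.00374437
  stratum C: (380/1590)²·4.0²/93 = 0.00982675
  stratum D: (220/1590)²·2.9²/51 = 0.00315702
  stratum E: (520/1590)²·2.5²/48 = 0.0139268
V_st = 0.0701622
V_srs = s²/n = 29.09/250 = 0.11636
deff = V_st / V_srs = 0.0701622/0.11636 = 0.6030

deff ≈ 0.603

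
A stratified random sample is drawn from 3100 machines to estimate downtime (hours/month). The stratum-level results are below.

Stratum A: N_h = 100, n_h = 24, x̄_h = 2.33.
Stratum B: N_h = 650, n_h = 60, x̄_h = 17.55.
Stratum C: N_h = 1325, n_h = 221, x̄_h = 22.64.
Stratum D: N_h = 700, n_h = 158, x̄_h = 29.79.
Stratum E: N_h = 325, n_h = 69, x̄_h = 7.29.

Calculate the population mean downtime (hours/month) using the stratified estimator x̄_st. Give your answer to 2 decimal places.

N = Σ N_h = 3100. Stratum weights W_h = N_h/N.
x̄_st = (100·2.33 + 650·17.55 + 1325·22.64 + 700·29.79 + 325·7.29) / 3100 = 20.9228

x̄_st ≈ 20.92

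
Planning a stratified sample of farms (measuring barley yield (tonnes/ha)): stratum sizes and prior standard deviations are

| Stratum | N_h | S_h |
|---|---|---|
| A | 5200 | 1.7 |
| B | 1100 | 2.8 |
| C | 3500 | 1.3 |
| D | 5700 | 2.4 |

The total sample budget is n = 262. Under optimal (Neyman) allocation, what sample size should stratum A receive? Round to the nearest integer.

77

Neyman allocation: n_h = n · N_h S_h / Σ N_i S_i, with n = 262.
  stratum A: N_h·S_h = 5200·1.7 = 8840.00
  stratum B: N_h·S_h = 1100·2.8 = 3080.00
  stratum C: N_h·S_h = 3500·1.3 = 4550.00
  stratum D: N_h·S_h = 5700·2.4 = 13680.00
Σ N_h S_h = 30150.00
n for stratum A = 262·8840.00/30150.00 = 76.819 → 77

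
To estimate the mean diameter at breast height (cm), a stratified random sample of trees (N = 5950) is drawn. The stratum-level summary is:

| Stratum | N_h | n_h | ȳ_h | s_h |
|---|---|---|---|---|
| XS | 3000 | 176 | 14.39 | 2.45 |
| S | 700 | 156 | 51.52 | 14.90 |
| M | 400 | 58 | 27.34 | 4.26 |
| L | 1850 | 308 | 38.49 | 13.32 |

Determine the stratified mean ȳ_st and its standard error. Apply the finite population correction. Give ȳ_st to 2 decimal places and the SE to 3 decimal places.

ȳ_st ≈ 27.12, SE ≈ 0.267

ȳ_st = Σ W_h ȳ_h = (3000·14.39 + 700·51.52 + 400·27.34 + 1850·38.49)/5950 = 27.12210
V̂(ȳ_st) = Σ W_h² (1 − n_h/N_h) s_h²/n_h, with W_h = N_h/N and N = 5950:
  stratum XS: (3000/5950)²·(1 − 176/3000)·2.45²/176 = 0.00816153
  stratum S: (700/5950)²·(1 − 156/700)·14.90²/156 = 0.0153077
  stratum M: (400/5950)²·(1 − 58/400)·4.26²/58 = 0.00120905
  stratum L: (1850/5950)²·(1 − 308/1850)·13.32²/308 = 0.0464173
V̂(ȳ_st) = 0.0710956
SE(ȳ_st) = √0.0710956 = 0.266638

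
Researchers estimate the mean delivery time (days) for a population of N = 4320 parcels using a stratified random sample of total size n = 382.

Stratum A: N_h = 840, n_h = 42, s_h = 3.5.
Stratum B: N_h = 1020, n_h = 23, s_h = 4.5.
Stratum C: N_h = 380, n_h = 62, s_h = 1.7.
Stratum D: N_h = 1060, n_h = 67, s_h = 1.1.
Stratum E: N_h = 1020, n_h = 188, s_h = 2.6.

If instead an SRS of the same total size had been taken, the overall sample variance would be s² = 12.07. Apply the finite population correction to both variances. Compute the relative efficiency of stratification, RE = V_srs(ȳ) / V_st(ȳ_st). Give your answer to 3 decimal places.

V̂(ȳ_st) = Σ W_h² (1 − n_h/N_h) s_h²/n_h, with W_h = N_h/N and N = 4320:
  stratum A: (840/4320)²·(1 − 42/840)·3.5²/42 = 0.0104761
  stratum B: (1020/4320)²·(1 − 23/1020)·4.5²/23 = 0.0479761
  stratum C: (380/4320)²·(1 − 62/380)·1.7²/62 = 0.000301821
  stratum D: (1060/4320)²·(1 − 67/1060)·1.1²/67 = 0.00101859
  stratum E: (1020/4320)²·(1 − 188/1020)·2.6²/188 = 0.0016351
V_st = 0.0614078
V_srs = (1 − 382/4320)·12.07/382 = 0.0288029
Relative efficiency = V_srs / V_st = 0.0288029/0.0614078 = 0.4690

RE ≈ 0.469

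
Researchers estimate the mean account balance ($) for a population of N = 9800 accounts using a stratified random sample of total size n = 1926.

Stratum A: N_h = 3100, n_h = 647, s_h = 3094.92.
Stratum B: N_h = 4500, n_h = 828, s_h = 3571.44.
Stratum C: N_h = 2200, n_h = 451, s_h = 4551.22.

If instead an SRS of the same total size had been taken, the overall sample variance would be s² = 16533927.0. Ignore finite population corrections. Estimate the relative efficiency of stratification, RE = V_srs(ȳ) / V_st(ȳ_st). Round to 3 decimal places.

V̂(ȳ_st) = Σ W_h² s_h²/n_h, with W_h = N_h/N and N = 9800:
  stratum A: (3100/9800)²·3094.92²/647 = 1481.38
  stratum B: (4500/9800)²·3571.44²/828 = 3248.1
  stratum C: (2200/9800)²·4551.22²/451 = 2314.58
V_st = 7044.06
V_srs = s²/n = 16533927.0/1926 = 8584.59
Relative efficiency = V_srs / V_st = 8584.59/7044.06 = 1.2187

RE ≈ 1.219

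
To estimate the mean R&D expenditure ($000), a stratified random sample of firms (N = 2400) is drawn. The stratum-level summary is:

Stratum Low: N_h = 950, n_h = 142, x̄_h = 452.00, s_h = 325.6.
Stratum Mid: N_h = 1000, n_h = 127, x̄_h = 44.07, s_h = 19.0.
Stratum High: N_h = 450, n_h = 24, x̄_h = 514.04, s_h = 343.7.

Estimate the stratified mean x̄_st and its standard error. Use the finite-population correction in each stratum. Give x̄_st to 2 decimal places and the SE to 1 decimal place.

x̄_st = Σ W_h x̄_h = (950·452.00 + 1000·44.07 + 450·514.04)/2400 = 293.66167
V̂(x̄_st) = Σ W_h² (1 − n_h/N_h) s_h²/n_h, with W_h = N_h/N and N = 2400:
  stratum Low: (950/2400)²·(1 − 142/950)·325.6²/142 = 99.4931
  stratum Mid: (1000/2400)²·(1 − 127/1000)·19.0²/127 = 0.430819
  stratum High: (450/2400)²·(1 − 24/450)·343.7²/24 = 163.813
V̂(x̄_st) = 263.737
SE(x̄_st) = √263.737 = 16.24

x̄_st ≈ 293.66, SE ≈ 16.2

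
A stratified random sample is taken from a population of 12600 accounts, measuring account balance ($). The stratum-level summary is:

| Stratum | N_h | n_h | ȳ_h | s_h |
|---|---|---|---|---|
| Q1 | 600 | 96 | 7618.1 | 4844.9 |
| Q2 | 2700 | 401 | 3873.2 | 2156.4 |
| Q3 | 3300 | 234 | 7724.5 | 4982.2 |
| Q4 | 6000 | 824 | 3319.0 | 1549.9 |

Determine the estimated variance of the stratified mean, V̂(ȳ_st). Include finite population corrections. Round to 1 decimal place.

V̂(ȳ_st) ≈ 8249.8

V̂(ȳ_st) = Σ W_h² (1 − n_h/N_h) s_h²/n_h, with W_h = N_h/N and N = 12600:
  stratum Q1: (600/12600)²·(1 − 96/600)·4844.9²/96 = 465.735
  stratum Q2: (2700/12600)²·(1 − 401/2700)·2156.4²/401 = 453.394
  stratum Q3: (3300/12600)²·(1 − 234/3300)·4982.2²/234 = 6760.39
  stratum Q4: (6000/12600)²·(1 − 824/6000)·1549.9²/824 = 570.275
V̂(ȳ_st) = 8249.79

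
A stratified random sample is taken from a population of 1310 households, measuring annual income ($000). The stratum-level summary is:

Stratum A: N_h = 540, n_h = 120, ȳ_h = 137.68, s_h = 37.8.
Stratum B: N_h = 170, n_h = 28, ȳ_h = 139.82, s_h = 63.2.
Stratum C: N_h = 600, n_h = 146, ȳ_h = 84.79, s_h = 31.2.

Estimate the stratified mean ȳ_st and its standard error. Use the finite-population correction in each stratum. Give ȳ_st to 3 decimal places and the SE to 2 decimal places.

ȳ_st ≈ 113.733, SE ≈ 2.15

ȳ_st = Σ W_h ȳ_h = (540·137.68 + 170·139.82 + 600·84.79)/1310 = 113.73328
V̂(ȳ_st) = Σ W_h² (1 − n_h/N_h) s_h²/n_h, with W_h = N_h/N and N = 1310:
  stratum A: (540/1310)²·(1 − 120/540)·37.8²/120 = 1.57363
  stratum B: (170/1310)²·(1 − 28/170)·63.2²/28 = 2.00665
  stratum C: (600/1310)²·(1 − 146/600)·31.2²/146 = 1.05833
V̂(ȳ_st) = 4.63861
SE(ȳ_st) = √4.63861 = 2.15374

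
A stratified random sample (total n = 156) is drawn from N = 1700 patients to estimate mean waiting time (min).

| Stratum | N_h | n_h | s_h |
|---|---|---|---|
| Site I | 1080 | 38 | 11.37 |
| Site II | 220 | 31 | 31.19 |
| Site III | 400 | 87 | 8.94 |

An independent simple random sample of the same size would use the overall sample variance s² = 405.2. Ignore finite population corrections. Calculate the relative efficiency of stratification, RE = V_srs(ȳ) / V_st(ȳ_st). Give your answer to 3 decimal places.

V̂(ȳ_st) = Σ W_h² s_h²/n_h, with W_h = N_h/N and N = 1700:
  stratum Site I: (1080/1700)²·11.37²/38 = 1.37305
  stratum Site II: (220/1700)²·31.19²/31 = 0.525553
  stratum Site III: (400/1700)²·8.94²/87 = 0.0508602
V_st = 1.94947
V_srs = s²/n = 405.2/156 = 2.59744
Relative efficiency = V_srs / V_st = 2.59744/1.94947 = 1.3324

RE ≈ 1.332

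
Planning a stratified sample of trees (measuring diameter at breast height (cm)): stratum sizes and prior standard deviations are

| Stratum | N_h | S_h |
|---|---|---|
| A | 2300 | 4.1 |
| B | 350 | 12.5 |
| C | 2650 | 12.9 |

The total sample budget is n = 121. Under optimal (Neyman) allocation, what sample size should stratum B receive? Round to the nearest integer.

11

Neyman allocation: n_h = n · N_h S_h / Σ N_i S_i, with n = 121.
  stratum A: N_h·S_h = 2300·4.1 = 9430.00
  stratum B: N_h·S_h = 350·12.5 = 4375.00
  stratum C: N_h·S_h = 2650·12.9 = 34185.00
Σ N_h S_h = 47990.00
n for stratum B = 121·4375.00/47990.00 = 11.031 → 11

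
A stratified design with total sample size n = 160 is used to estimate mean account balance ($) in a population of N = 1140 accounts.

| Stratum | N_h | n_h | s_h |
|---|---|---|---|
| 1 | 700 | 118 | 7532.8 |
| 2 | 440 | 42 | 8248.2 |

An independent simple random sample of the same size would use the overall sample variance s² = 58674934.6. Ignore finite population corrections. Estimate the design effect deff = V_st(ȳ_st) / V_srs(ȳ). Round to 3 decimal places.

V̂(ȳ_st) = Σ W_h² s_h²/n_h, with W_h = N_h/N and N = 1140:
  stratum 1: (700/1140)²·7532.8²/118 = 181308
  stratum 2: (440/1140)²·8248.2²/42 = 241304
V_st = 422612
V_srs = s²/n = 58674934.6/160 = 366718
deff = V_st / V_srs = 422612/366718 = 1.1524

deff ≈ 1.152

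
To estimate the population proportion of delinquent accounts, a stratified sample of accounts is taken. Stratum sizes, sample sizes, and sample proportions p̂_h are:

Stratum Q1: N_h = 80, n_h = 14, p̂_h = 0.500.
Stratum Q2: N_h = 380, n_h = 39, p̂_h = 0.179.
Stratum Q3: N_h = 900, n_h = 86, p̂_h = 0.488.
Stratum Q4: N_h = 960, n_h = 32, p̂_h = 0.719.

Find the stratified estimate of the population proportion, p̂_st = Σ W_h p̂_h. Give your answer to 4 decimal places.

p̂_st ≈ 0.5334

N = 2320; stratum weights W_h = N_h/N.
p̂_st = Σ W_h p̂_h = (80·0.500 + 380·0.179 + 900·0.488 + 960·0.719)/2320 = 0.53339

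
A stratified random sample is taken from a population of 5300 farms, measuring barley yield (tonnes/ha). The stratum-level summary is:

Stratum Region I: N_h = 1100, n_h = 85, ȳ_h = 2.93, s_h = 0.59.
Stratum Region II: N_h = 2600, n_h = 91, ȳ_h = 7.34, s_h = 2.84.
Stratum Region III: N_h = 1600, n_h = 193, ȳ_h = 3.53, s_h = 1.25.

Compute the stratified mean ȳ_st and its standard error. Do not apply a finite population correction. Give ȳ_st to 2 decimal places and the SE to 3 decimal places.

ȳ_st = Σ W_h ȳ_h = (1100·2.93 + 2600·7.34 + 1600·3.53)/5300 = 5.27453
V̂(ȳ_st) = Σ W_h² s_h²/n_h, with W_h = N_h/N and N = 5300:
  stratum Region I: (1100/5300)²·0.59²/85 = 0.000176408
  stratum Region II: (2600/5300)²·2.84²/91 = 0.02133
  stratum Region III: (1600/5300)²·1.25²/193 = 0.000737821
V̂(ȳ_st) = 0.0222442
SE(ȳ_st) = √0.0222442 = 0.149145

ȳ_st ≈ 5.27, SE ≈ 0.149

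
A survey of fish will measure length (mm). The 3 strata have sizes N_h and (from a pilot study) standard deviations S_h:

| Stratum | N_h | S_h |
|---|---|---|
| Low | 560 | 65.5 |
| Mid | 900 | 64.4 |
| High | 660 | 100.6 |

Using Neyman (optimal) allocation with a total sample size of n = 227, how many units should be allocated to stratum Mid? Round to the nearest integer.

82

Neyman allocation: n_h = n · N_h S_h / Σ N_i S_i, with n = 227.
  stratum Low: N_h·S_h = 560·65.5 = 36680.00
  stratum Mid: N_h·S_h = 900·64.4 = 57960.00
  stratum High: N_h·S_h = 660·100.6 = 66396.00
Σ N_h S_h = 161036.00
n for stratum Mid = 227·57960.00/161036.00 = 81.702 → 82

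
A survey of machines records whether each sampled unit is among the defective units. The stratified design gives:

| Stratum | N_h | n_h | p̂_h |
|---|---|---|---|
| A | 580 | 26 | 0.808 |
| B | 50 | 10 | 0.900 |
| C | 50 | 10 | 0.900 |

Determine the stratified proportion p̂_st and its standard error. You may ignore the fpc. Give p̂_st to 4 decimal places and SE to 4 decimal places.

p̂_st ≈ 0.8215, SE ≈ 0.0680

N = 680; stratum weights W_h = N_h/N.
p̂_st = Σ W_h p̂_h = (580·0.808 + 50·0.900 + 50·0.900)/680 = 0.82153
V̂(p̂_st) = Σ W_h² p̂_h(1−p̂_h)/(n_h−1):
  stratum A: (580/680)²·0.808·0.192/25 = 0.00451451
  stratum B: (50/680)²·0.900·0.100/9 = 5.40657e-05
  stratum C: (50/680)²·0.900·0.100/9 = 5.40657e-05
V̂(p̂_st) = 0.00462264; SE = √V̂ = 0.06799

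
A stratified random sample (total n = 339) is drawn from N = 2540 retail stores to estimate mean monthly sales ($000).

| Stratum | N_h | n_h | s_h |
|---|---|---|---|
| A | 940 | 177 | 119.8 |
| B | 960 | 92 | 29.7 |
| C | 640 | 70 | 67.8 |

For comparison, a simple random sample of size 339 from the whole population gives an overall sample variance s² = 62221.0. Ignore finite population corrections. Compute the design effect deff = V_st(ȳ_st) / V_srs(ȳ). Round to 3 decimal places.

deff ≈ 0.091

V̂(ȳ_st) = Σ W_h² s_h²/n_h, with W_h = N_h/N and N = 2540:
  stratum A: (940/2540)²·119.8²/177 = 11.1053
  stratum B: (960/2540)²·29.7²/92 = 1.36962
  stratum C: (640/2540)²·67.8²/70 = 4.16921
V_st = 16.6441
V_srs = s²/n = 62221.0/339 = 183.543
deff = V_st / V_srs = 16.6441/183.543 = 0.0907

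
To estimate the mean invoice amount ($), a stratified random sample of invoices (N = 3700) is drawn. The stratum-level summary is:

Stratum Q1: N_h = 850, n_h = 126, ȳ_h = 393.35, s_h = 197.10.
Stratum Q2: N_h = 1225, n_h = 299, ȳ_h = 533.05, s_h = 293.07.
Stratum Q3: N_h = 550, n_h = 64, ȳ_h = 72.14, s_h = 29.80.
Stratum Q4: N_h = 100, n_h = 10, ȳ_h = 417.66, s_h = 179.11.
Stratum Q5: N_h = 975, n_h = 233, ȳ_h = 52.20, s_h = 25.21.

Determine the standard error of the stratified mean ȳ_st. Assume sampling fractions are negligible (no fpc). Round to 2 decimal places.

V̂(ȳ_st) = Σ W_h² s_h²/n_h, with W_h = N_h/N and N = 3700:
  stratum Q1: (850/3700)²·197.10²/126 = 16.2719
  stratum Q2: (1225/3700)²·293.07²/299 = 31.4877
  stratum Q3: (550/3700)²·29.80²/64 = 0.306602
  stratum Q4: (100/3700)²·179.11²/10 = 2.34334
  stratum Q5: (975/3700)²·25.21²/233 = 0.189407
V̂(ȳ_st) = 50.5989
SE(ȳ_st) = √50.5989 = 7.11329

SE(ȳ_st) ≈ 7.11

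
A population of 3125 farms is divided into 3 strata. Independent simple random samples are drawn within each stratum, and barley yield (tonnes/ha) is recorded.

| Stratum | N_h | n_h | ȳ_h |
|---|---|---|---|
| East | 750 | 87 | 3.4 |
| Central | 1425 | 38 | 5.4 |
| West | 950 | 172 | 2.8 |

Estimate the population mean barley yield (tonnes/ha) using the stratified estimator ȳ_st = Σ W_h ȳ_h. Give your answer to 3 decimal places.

N = Σ N_h = 3125. Stratum weights W_h = N_h/N.
ȳ_st = (750·3.4 + 1425·5.4 + 950·2.8) / 3125 = 4.12960

ȳ_st ≈ 4.130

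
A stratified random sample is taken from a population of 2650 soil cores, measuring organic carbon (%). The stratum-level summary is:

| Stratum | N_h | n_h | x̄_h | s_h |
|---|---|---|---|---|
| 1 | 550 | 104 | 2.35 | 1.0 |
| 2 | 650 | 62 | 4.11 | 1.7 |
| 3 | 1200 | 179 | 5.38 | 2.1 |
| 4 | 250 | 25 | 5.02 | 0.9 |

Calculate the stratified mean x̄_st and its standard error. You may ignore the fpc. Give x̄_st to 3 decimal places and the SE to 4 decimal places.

x̄_st = Σ W_h x̄_h = (550·2.35 + 650·4.11 + 1200·5.38 + 250·5.02)/2650 = 4.40566
V̂(x̄_st) = Σ W_h² s_h²/n_h, with W_h = N_h/N and N = 2650:
  stratum 1: (550/2650)²·1.0²/104 = 0.000414191
  stratum 2: (650/2650)²·1.7²/62 = 0.00280441
  stratum 3: (1200/2650)²·2.1²/179 = 0.00505192
  stratum 4: (250/2650)²·0.9²/25 = 0.000288359
V̂(x̄_st) = 0.00855888
SE(x̄_st) = √0.00855888 = 0.0925142

x̄_st ≈ 4.406, SE ≈ 0.0925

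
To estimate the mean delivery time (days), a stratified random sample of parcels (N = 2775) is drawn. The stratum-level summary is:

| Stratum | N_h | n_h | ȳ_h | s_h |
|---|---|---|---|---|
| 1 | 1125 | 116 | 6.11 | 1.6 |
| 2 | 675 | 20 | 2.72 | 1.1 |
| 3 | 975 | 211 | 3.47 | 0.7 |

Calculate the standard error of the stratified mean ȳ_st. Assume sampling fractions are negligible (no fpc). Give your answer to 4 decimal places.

SE(ȳ_st) ≈ 0.0866

V̂(ȳ_st) = Σ W_h² s_h²/n_h, with W_h = N_h/N and N = 2775:
  stratum 1: (1125/2775)²·1.6²/116 = 0.00362711
  stratum 2: (675/2775)²·1.1²/20 = 0.00357962
  stratum 3: (975/2775)²·0.7²/211 = 0.00028668
V̂(ȳ_st) = 0.00749341
SE(ȳ_st) = √0.00749341 = 0.0865645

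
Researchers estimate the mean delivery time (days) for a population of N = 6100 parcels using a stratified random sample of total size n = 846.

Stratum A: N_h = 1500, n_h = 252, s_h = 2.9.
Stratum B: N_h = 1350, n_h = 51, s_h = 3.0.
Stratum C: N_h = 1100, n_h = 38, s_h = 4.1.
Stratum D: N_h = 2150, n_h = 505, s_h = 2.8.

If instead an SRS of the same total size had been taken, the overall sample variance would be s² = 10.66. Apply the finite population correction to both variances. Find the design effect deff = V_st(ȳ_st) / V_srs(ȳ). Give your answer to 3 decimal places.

V̂(ȳ_st) = Σ W_h² (1 − n_h/N_h) s_h²/n_h, with W_h = N_h/N and N = 6100:
  stratum A: (1500/6100)²·(1 − 252/1500)·2.9²/252 = 0.00167896
  stratum B: (1350/6100)²·(1 − 51/1350)·3.0²/51 = 0.00831679
  stratum C: (1100/6100)²·(1 − 38/1100)·4.1²/38 = 0.0138881
  stratum D: (2150/6100)²·(1 − 505/2150)·2.8²/505 = 0.0014756
V_st = 0.0253594
V_srs = (1 − 846/6100)·10.66/846 = 0.0108529
deff = V_st / V_srs = 0.0253594/0.0108529 = 2.3366

deff ≈ 2.337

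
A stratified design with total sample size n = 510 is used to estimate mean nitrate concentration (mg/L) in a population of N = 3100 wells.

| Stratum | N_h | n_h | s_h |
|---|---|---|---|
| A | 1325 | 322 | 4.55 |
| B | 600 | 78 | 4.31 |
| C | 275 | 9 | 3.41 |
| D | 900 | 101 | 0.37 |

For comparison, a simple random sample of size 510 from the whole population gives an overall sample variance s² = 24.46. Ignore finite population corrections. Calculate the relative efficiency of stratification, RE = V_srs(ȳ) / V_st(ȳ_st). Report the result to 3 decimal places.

V̂(ȳ_st) = Σ W_h² s_h²/n_h, with W_h = N_h/N and N = 3100:
  stratum A: (1325/3100)²·4.55²/322 = 0.0117456
  stratum B: (600/3100)²·4.31²/78 = 0.00892152
  stratum C: (275/3100)²·3.41²/9 = 0.0101674
  stratum D: (900/3100)²·0.37²/101 = 0.000114247
V_st = 0.0309487
V_srs = s²/n = 24.46/510 = 0.0479608
Relative efficiency = V_srs / V_st = 0.0479608/0.0309487 = 1.5497

RE ≈ 1.550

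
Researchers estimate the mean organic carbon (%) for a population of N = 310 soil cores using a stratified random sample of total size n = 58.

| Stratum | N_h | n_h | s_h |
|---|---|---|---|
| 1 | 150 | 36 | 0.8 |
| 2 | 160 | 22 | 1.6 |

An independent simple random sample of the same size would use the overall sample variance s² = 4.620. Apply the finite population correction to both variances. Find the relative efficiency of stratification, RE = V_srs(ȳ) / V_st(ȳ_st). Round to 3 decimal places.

V̂(ȳ_st) = Σ W_h² (1 − n_h/N_h) s_h²/n_h, with W_h = N_h/N and N = 310:
  stratum 1: (150/310)²·(1 − 36/150)·0.8²/36 = 0.00316337
  stratum 2: (160/310)²·(1 − 22/160)·1.6²/22 = 0.0267358
V_st = 0.0298992
V_srs = (1 − 58/310)·4.620/58 = 0.0647519
Relative efficiency = V_srs / V_st = 0.0647519/0.0298992 = 2.1657

RE ≈ 2.166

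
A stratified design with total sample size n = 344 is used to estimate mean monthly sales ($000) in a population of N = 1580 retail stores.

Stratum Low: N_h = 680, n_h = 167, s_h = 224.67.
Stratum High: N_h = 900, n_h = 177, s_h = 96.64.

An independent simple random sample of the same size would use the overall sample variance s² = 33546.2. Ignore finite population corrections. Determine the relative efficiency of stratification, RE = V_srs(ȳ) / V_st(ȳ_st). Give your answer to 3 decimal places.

V̂(ȳ_st) = Σ W_h² s_h²/n_h, with W_h = N_h/N and N = 1580:
  stratum Low: (680/1580)²·224.67²/167 = 55.9857
  stratum High: (900/1580)²·96.64²/177 = 17.1203
V_st = 73.106
V_srs = s²/n = 33546.2/344 = 97.518
Relative efficiency = V_srs / V_st = 97.518/73.106 = 1.3339

RE ≈ 1.334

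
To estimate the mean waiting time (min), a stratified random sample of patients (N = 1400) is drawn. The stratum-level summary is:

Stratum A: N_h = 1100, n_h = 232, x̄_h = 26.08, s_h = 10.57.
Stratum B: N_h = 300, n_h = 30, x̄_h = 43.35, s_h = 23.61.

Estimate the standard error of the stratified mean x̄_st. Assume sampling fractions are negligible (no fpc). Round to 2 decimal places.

SE(x̄_st) ≈ 1.07

V̂(x̄_st) = Σ W_h² s_h²/n_h, with W_h = N_h/N and N = 1400:
  stratum A: (1100/1400)²·10.57²/232 = 0.297298
  stratum B: (300/1400)²·23.61²/30 = 0.853212
V̂(x̄_st) = 1.15051
SE(x̄_st) = √1.15051 = 1.07262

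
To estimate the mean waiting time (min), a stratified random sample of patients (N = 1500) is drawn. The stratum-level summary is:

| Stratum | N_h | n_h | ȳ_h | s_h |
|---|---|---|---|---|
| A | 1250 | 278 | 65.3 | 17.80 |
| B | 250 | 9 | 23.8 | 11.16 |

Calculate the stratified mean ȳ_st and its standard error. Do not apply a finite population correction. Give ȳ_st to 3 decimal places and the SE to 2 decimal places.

ȳ_st = Σ W_h ȳ_h = (1250·65.3 + 250·23.8)/1500 = 58.38333
V̂(ȳ_st) = Σ W_h² s_h²/n_h, with W_h = N_h/N and N = 1500:
  stratum A: (1250/1500)²·17.80²/278 = 0.791467
  stratum B: (250/1500)²·11.16²/9 = 0.3844
V̂(ȳ_st) = 1.17587
SE(ȳ_st) = √1.17587 = 1.08437

ȳ_st ≈ 58.383, SE ≈ 1.08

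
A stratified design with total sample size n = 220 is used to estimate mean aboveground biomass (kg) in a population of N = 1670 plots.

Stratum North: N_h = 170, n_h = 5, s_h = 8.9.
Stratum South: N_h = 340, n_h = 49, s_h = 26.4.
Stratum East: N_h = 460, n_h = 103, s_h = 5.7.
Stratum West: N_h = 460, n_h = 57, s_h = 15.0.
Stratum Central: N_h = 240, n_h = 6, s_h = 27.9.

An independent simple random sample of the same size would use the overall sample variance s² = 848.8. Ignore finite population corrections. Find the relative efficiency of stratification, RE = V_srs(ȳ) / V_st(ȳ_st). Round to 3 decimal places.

RE ≈ 1.027

V̂(ȳ_st) = Σ W_h² s_h²/n_h, with W_h = N_h/N and N = 1670:
  stratum North: (170/1670)²·8.9²/5 = 0.164163
  stratum South: (340/1670)²·26.4²/49 = 0.589572
  stratum East: (460/1670)²·5.7²/103 = 0.0239329
  stratum West: (460/1670)²·15.0²/57 = 0.299496
  stratum Central: (240/1670)²·27.9²/6 = 2.67946
V_st = 3.75662
V_srs = s²/n = 848.8/220 = 3.85818
Relative efficiency = V_srs / V_st = 3.85818/3.75662 = 1.0270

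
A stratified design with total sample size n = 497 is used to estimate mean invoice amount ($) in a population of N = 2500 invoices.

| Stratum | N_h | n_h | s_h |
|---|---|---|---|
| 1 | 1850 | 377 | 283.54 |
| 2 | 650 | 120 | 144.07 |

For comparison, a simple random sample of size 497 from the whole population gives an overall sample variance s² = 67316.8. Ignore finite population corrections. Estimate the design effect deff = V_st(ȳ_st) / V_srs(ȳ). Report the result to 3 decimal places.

deff ≈ 0.948

V̂(ȳ_st) = Σ W_h² s_h²/n_h, with W_h = N_h/N and N = 2500:
  stratum 1: (1850/2500)²·283.54²/377 = 116.775
  stratum 2: (650/2500)²·144.07²/120 = 11.6926
V_st = 128.468
V_srs = s²/n = 67316.8/497 = 135.446
deff = V_st / V_srs = 128.468/135.446 = 0.9485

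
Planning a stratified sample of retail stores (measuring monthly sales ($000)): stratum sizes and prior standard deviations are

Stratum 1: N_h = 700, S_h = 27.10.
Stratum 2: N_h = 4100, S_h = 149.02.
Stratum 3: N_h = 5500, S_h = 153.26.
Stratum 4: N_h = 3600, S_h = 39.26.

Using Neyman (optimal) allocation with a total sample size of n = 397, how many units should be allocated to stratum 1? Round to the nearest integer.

5

Neyman allocation: n_h = n · N_h S_h / Σ N_i S_i, with n = 397.
  stratum 1: N_h·S_h = 700·27.10 = 18970.00
  stratum 2: N_h·S_h = 4100·149.02 = 610982.00
  stratum 3: N_h·S_h = 5500·153.26 = 842930.00
  stratum 4: N_h·S_h = 3600·39.26 = 141336.00
Σ N_h S_h = 1614218.00
n for stratum 1 = 397·18970.00/1614218.00 = 4.665 → 5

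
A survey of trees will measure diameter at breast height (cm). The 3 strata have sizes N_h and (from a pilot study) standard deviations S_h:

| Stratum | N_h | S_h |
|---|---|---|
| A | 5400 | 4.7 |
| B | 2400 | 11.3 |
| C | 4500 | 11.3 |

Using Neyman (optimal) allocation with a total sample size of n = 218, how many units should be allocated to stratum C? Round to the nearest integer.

Neyman allocation: n_h = n · N_h S_h / Σ N_i S_i, with n = 218.
  stratum A: N_h·S_h = 5400·4.7 = 25380.00
  stratum B: N_h·S_h = 2400·11.3 = 27120.00
  stratum C: N_h·S_h = 4500·11.3 = 50850.00
Σ N_h S_h = 103350.00
n for stratum C = 218·50850.00/103350.00 = 107.260 → 107

107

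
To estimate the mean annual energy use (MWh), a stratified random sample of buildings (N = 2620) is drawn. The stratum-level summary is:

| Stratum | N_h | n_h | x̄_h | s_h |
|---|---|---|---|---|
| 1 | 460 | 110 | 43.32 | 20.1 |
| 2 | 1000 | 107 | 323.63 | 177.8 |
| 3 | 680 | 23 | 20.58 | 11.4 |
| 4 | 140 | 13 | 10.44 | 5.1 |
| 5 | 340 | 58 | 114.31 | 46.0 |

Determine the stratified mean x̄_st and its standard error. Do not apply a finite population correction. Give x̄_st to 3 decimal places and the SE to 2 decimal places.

x̄_st ≈ 151.862, SE ≈ 6.64

x̄_st = Σ W_h x̄_h = (460·43.32 + 1000·323.63 + 680·20.58 + 140·10.44 + 340·114.31)/2620 = 151.86206
V̂(x̄_st) = Σ W_h² s_h²/n_h, with W_h = N_h/N and N = 2620:
  stratum 1: (460/2620)²·20.1²/110 = 0.113217
  stratum 2: (1000/2620)²·177.8²/107 = 43.0405
  stratum 3: (680/2620)²·11.4²/23 = 0.380625
  stratum 4: (140/2620)²·5.1²/13 = 0.00571282
  stratum 5: (340/2620)²·46.0²/58 = 0.614388
V̂(x̄_st) = 44.1544
SE(x̄_st) = √44.1544 = 6.64488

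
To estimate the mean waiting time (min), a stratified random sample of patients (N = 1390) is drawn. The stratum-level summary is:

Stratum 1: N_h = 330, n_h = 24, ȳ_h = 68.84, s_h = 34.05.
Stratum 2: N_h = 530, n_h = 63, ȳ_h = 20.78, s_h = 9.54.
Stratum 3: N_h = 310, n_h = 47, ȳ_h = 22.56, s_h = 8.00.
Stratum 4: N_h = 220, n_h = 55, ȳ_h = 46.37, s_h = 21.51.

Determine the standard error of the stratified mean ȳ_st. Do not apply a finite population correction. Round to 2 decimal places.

V̂(ȳ_st) = Σ W_h² s_h²/n_h, with W_h = N_h/N and N = 1390:
  stratum 1: (330/1390)²·34.05²/24 = 2.72283
  stratum 2: (530/1390)²·9.54²/63 = 0.210029
  stratum 3: (310/1390)²·8.00²/47 = 0.0677292
  stratum 4: (220/1390)²·21.51²/55 = 0.210734
V̂(ȳ_st) = 3.21133
SE(ȳ_st) = √3.21133 = 1.79202

SE(ȳ_st) ≈ 1.79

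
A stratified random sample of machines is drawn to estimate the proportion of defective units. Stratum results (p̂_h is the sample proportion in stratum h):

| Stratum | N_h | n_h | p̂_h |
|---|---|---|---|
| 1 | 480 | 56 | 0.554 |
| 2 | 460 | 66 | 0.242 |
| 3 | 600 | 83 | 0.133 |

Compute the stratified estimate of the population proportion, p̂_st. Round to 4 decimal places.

N = 1540; stratum weights W_h = N_h/N.
p̂_st = Σ W_h p̂_h = (480·0.554 + 460·0.242 + 600·0.133)/1540 = 0.29678

p̂_st ≈ 0.2968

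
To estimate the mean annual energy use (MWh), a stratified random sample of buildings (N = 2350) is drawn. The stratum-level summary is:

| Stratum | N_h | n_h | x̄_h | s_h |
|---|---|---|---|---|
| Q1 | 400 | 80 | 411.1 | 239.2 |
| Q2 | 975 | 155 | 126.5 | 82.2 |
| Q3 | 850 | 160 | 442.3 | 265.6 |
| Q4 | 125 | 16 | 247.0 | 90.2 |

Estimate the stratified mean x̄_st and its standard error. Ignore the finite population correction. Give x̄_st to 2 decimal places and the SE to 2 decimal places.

x̄_st = Σ W_h x̄_h = (400·411.1 + 975·126.5 + 850·442.3 + 125·247.0)/2350 = 295.57766
V̂(x̄_st) = Σ W_h² s_h²/n_h, with W_h = N_h/N and N = 2350:
  stratum Q1: (400/2350)²·239.2²/80 = 20.7213
  stratum Q2: (975/2350)²·82.2²/155 = 7.50387
  stratum Q3: (850/2350)²·265.6²/160 = 57.6817
  stratum Q4: (125/2350)²·90.2²/16 = 1.43872
V̂(x̄_st) = 87.3456
SE(x̄_st) = √87.3456 = 9.34589

x̄_st ≈ 295.58, SE ≈ 9.35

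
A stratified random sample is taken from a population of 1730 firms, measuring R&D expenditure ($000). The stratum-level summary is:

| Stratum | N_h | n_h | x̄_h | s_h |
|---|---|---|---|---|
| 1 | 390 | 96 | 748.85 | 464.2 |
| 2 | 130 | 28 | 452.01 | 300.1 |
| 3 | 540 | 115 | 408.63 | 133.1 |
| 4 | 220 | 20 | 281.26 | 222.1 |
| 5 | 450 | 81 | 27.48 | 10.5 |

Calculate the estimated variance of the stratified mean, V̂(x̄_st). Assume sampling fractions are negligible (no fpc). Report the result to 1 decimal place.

V̂(x̄_st) ≈ 187.2

V̂(x̄_st) = Σ W_h² s_h²/n_h, with W_h = N_h/N and N = 1730:
  stratum 1: (390/1730)²·464.2²/96 = 114.071
  stratum 2: (130/1730)²·300.1²/28 = 18.1622
  stratum 3: (540/1730)²·133.1²/115 = 15.0091
  stratum 4: (220/1730)²·222.1²/20 = 39.886
  stratum 5: (450/1730)²·10.5²/81 = 0.092093
V̂(x̄_st) = 187.221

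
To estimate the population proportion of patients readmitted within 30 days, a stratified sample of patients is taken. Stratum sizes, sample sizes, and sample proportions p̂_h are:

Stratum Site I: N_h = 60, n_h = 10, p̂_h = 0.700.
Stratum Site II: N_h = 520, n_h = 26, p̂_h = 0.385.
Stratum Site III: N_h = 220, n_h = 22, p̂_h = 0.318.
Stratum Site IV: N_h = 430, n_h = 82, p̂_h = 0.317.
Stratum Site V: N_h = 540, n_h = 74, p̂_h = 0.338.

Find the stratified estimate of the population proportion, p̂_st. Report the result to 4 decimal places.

N = 1770; stratum weights W_h = N_h/N.
p̂_st = Σ W_h p̂_h = (60·0.700 + 520·0.385 + 220·0.318 + 430·0.317 + 540·0.338)/1770 = 0.35649

p̂_st ≈ 0.3565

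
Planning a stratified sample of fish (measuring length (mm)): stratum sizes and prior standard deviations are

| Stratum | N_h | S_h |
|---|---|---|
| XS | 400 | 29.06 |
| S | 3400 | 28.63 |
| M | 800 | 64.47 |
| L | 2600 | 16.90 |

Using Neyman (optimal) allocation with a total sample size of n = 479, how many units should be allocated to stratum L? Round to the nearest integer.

Neyman allocation: n_h = n · N_h S_h / Σ N_i S_i, with n = 479.
  stratum XS: N_h·S_h = 400·29.06 = 11624.00
  stratum S: N_h·S_h = 3400·28.63 = 97342.00
  stratum M: N_h·S_h = 800·64.47 = 51576.00
  stratum L: N_h·S_h = 2600·16.90 = 43940.00
Σ N_h S_h = 204482.00
n for stratum L = 479·43940.00/204482.00 = 102.930 → 103

103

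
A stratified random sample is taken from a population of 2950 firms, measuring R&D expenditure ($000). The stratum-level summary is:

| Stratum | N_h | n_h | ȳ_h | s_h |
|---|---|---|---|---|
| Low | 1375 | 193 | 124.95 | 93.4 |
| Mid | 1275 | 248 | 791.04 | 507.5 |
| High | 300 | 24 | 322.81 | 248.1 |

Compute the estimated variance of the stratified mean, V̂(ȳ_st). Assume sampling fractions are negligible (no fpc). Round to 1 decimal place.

V̂(ȳ_st) ≈ 230.3

V̂(ȳ_st) = Σ W_h² s_h²/n_h, with W_h = N_h/N and N = 2950:
  stratum Low: (1375/2950)²·93.4²/193 = 9.81969
  stratum Mid: (1275/2950)²·507.5²/248 = 193.998
  stratum High: (300/2950)²·248.1²/24 = 26.5241
V̂(ȳ_st) = 230.342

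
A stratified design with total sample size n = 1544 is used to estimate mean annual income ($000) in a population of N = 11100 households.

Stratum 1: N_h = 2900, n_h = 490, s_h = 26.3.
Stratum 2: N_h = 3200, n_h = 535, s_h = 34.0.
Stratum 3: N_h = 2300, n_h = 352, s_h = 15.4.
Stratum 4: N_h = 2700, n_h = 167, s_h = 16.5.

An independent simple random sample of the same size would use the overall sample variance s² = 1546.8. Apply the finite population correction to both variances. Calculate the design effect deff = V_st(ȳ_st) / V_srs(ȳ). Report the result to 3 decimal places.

deff ≈ 0.400

V̂(ȳ_st) = Σ W_h² (1 − n_h/N_h) s_h²/n_h, with W_h = N_h/N and N = 11100:
  stratum 1: (2900/11100)²·(1 − 490/2900)·26.3²/490 = 0.0800727
  stratum 2: (3200/11100)²·(1 − 535/3200)·34.0²/535 = 0.149556
  stratum 3: (2300/11100)²·(1 − 352/2300)·15.4²/352 = 0.0245002
  stratum 4: (2700/11100)²·(1 − 167/2700)·16.5²/167 = 0.0904908
V_st = 0.34462
V_srs = (1 − 1544/11100)·1546.8/1544 = 0.862462
deff = V_st / V_srs = 0.34462/0.862462 = 0.3996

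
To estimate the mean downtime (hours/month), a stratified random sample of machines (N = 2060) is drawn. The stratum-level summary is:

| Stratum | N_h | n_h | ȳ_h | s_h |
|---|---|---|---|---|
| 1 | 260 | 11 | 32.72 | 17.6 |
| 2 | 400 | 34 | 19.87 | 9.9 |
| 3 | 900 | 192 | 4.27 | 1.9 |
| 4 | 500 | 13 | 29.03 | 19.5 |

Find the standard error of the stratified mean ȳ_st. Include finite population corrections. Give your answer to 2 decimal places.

V̂(ȳ_st) = Σ W_h² (1 − n_h/N_h) s_h²/n_h, with W_h = N_h/N and N = 2060:
  stratum 1: (260/2060)²·(1 − 11/260)·17.6²/11 = 0.429607
  stratum 2: (400/2060)²·(1 − 34/400)·9.9²/34 = 0.0994485
  stratum 3: (900/2060)²·(1 − 192/900)·1.9²/192 = 0.00282324
  stratum 4: (500/2060)²·(1 − 13/500)·19.5²/13 = 1.67838
V̂(ȳ_st) = 2.21026
SE(ȳ_st) = √2.21026 = 1.48669

SE(ȳ_st) ≈ 1.49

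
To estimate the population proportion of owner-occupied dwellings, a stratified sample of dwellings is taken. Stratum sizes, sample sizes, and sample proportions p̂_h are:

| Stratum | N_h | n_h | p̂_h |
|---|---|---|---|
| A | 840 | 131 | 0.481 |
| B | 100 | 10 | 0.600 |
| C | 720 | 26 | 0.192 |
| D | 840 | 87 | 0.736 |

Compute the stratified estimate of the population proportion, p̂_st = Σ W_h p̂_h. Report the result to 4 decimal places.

p̂_st ≈ 0.4882

N = 2500; stratum weights W_h = N_h/N.
p̂_st = Σ W_h p̂_h = (840·0.481 + 100·0.600 + 720·0.192 + 840·0.736)/2500 = 0.48821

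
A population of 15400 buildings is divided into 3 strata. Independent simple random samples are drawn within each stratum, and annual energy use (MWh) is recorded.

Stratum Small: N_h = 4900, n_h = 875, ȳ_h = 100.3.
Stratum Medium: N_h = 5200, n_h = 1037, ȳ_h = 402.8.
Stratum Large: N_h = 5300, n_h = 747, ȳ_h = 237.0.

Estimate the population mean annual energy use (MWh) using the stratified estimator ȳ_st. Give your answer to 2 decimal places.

N = Σ N_h = 15400. Stratum weights W_h = N_h/N.
ȳ_st = (4900·100.3 + 5200·402.8 + 5300·237.0) / 15400 = 249.4890

ȳ_st ≈ 249.49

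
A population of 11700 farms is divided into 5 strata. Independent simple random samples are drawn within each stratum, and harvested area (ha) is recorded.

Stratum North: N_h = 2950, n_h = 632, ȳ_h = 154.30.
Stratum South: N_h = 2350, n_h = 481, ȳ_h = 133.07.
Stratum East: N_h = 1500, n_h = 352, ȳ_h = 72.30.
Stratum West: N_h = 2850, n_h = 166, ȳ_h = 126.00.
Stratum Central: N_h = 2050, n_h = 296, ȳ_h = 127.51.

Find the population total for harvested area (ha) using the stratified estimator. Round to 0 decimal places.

τ̂_st ≈ 1496845

τ̂_st = Σ N_h ȳ_h = 2950·154.30 + 2350·133.07 + 1500·72.30 + 2850·126.00 + 2050·127.51 = 1496845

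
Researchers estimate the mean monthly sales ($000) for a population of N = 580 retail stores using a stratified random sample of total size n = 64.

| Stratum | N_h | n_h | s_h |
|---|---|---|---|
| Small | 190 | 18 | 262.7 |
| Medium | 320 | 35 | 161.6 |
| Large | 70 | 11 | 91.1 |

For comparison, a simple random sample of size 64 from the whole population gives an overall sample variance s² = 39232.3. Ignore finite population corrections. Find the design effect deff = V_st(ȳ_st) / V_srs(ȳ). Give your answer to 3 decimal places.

deff ≈ 1.060

V̂(ȳ_st) = Σ W_h² s_h²/n_h, with W_h = N_h/N and N = 580:
  stratum Small: (190/580)²·262.7²/18 = 411.433
  stratum Medium: (320/580)²·161.6²/35 = 227.122
  stratum Large: (70/580)²·91.1²/11 = 10.9897
V_st = 649.544
V_srs = s²/n = 39232.3/64 = 613.005
deff = V_st / V_srs = 649.544/613.005 = 1.0596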